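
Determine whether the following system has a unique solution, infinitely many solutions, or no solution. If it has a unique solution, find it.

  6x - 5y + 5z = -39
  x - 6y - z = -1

infinitely many solutions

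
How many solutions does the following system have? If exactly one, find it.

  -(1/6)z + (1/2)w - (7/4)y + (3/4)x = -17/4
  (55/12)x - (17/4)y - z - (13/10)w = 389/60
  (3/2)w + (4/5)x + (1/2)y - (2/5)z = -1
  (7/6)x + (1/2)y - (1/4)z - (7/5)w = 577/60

infinitely many solutions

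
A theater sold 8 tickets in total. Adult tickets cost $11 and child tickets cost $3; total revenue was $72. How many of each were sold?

Let a = adult tickets, c = child tickets.
  a + c = 8
  3c + 11a = 72
From equation 1: a = 8 − c.
Substitute into equation 2 and solve: c = 2.
Then a = 6.

adult tickets: 6, child tickets: 2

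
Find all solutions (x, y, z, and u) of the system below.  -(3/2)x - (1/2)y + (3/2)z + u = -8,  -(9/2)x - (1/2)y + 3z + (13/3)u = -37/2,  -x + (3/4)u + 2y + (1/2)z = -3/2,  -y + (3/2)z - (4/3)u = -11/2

Row-reduce:
R1 ← R1 / (-3/2).
R2 ← R2 + 9/2·R1.
R3 ← R3 + 1·R1.
R1 ← R1 − 1/3·R2.
R3 ← R3 − 7/3·R2.
R4 ← R4 + 1·R2.
R3 ← R3 / (3).
R1 ← R1 + 1/2·R3.
R2 ← R2 + 3/2·R3.
Rank is 3 with 4 unknowns, leaving u free.

infinitely many solutions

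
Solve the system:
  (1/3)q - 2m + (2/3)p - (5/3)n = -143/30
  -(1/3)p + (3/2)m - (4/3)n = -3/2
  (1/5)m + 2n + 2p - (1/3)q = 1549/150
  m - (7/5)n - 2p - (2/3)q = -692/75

m = 9/5, n = 12/5, p = 3, q = 5/2

Row-reduce the augmented matrix:
R1 ← R1 / (-2).
R2 ← R2 − 3/2·R1.
R3 ← R3 − 1/5·R1.
R4 ← R4 − 1·R1.
R2 ← R2 / (-31/12).
R1 ← R1 − 5/6·R2.
R3 ← R3 − 11/6·R2.
R4 ← R4 + 67/30·R2.
R3 ← R3 / (1016/465).
R1 ← R1 + 26/93·R3.
R2 ← R2 + 2/31·R3.
R4 ← R4 + 842/465·R3.
R4 ← R4 / (-2077/2540).
R1 ← R1 + 155/1524·R4.
R2 ← R2 + 51/508·R4.
R3 ← R3 + 57/1016·R4.
Reading off the reduced rows gives m = 9/5, n = 12/5, p = 3, q = 5/2.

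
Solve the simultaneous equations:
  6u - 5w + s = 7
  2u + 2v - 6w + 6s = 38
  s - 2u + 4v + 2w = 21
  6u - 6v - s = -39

u = -1, v = 5, w = -2, s = 3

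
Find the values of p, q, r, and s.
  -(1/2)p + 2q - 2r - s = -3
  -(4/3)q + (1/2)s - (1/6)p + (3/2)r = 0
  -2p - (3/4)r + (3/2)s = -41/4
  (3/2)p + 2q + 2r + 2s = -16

p = 4, q = -5, r = -3, s = -3

Row-reduce the augmented matrix:
R1 ← R1 / (-1/2).
R2 ← R2 + 1/6·R1.
R3 ← R3 + 2·R1.
R4 ← R4 − 3/2·R1.
R2 ← R2 / (-2).
R1 ← R1 + 4·R2.
R3 ← R3 + 8·R2.
R4 ← R4 − 8·R2.
R3 ← R3 / (-17/12).
R1 ← R1 + 1/3·R3.
R2 ← R2 + 13/12·R3.
R4 ← R4 − 14/3·R3.
R4 ← R4 / (161/17).
R1 ← R1 + 3/17·R4.
R2 ← R2 + 141/68·R4.
R3 ← R3 + 26/17·R4.
Reading off the reduced rows gives p = 4, q = -5, r = -3, s = -3.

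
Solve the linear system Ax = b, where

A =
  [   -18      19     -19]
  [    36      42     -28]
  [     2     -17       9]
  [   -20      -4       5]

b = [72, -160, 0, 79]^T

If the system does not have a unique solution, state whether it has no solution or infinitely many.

Row-reduce:
R1 ← R1 / (-18).
R2 ← R2 − 36·R1.
R3 ← R3 − 2·R1.
R4 ← R4 + 20·R1.
R2 ← R2 / (80).
R1 ← R1 + 19/18·R2.
R3 ← R3 + 134/9·R2.
R4 ← R4 + 226/9·R2.
R3 ← R3 / (-971/180).
R1 ← R1 − 133/720·R3.
R2 ← R2 + 33/40·R3.
R4 ← R4 − 971/180·R3.
Row 4 reduces to 0 = -1, a contradiction. The system is inconsistent.

no solution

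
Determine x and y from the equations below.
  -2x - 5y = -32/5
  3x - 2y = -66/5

x = -14/5, y = 12/5

Row-reduce the augmented matrix:
R1 ← R1 / (-2).
R2 ← R2 − 3·R1.
R2 ← R2 / (-19/2).
R1 ← R1 − 5/2·R2.
Reading off the reduced rows gives x = -14/5, y = 12/5.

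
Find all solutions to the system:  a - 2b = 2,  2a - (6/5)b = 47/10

a = 5/2, b = 1/4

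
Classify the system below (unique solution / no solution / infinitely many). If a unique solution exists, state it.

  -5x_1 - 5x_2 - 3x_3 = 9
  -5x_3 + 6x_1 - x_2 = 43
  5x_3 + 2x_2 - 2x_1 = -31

Row-reduce the augmented matrix:
R1 ← R1 / (-5).
R2 ← R2 − 6·R1.
R3 ← R3 + 2·R1.
R2 ← R2 / (-7).
R1 ← R1 − 1·R2.
R3 ← R3 − 4·R2.
R3 ← R3 / (9/7).
R1 ← R1 + 22/35·R3.
R2 ← R2 − 43/35·R3.
Reading off the reduced rows gives x_1 = 4, x_2 = -4, x_3 = -3.

x_1 = 4, x_2 = -4, x_3 = -3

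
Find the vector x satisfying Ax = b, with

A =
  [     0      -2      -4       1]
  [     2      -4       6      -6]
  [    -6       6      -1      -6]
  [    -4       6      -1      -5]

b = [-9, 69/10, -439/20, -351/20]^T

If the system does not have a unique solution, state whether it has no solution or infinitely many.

Row-reduce the augmented matrix:
Swap R1 and R2.
R1 ← R1 / (2).
R3 ← R3 + 6·R1.
R4 ← R4 + 4·R1.
R2 ← R2 / (-2).
R1 ← R1 + 2·R2.
R3 ← R3 + 6·R2.
R4 ← R4 + 2·R2.
R3 ← R3 / (29).
R1 ← R1 − 7·R3.
R2 ← R2 − 2·R3.
R4 ← R4 − 15·R3.
R4 ← R4 / (-117/29).
R1 ← R1 − 73/29·R4.
R2 ← R2 − 79/58·R4.
R3 ← R3 + 27/29·R4.
Reading off the reduced rows gives x_1 = 6/5, x_2 = 0, x_3 = 11/4, x_4 = 2.

x_1 = 6/5, x_2 = 0, x_3 = 11/4, x_4 = 2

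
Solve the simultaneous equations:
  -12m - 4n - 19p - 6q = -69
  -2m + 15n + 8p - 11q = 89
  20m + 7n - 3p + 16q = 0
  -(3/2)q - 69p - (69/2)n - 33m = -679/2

no solution

Row-reduce:
R1 ← R1 / (-12).
R2 ← R2 + 2·R1.
R3 ← R3 − 20·R1.
R4 ← R4 + 33·R1.
R2 ← R2 / (47/3).
R1 ← R1 − 1/3·R2.
R3 ← R3 − 1/3·R2.
R4 ← R4 + 47/2·R2.
R3 ← R3 / (-3281/94).
R1 ← R1 − 253/188·R3.
R2 ← R2 − 67/94·R3.
Row 4 reduces to 0 = 1, a contradiction. The system is inconsistent.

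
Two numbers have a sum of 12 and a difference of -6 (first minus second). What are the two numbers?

first number: 3, second number: 9

Let x = first number, y = second number.
  x + y = 12
  x - y = -6
Row-reduce the augmented matrix:
R2 ← R2 − 1·R1.
R2 ← R2 / (-2).
R1 ← R1 − 1·R2.
Reading off the reduced rows gives x = 3, y = 9.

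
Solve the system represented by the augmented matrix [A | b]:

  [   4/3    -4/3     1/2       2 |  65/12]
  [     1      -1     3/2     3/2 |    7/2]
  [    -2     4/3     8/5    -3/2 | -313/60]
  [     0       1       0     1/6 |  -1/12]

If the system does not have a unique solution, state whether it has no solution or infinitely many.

x_1 = 0, x_2 = -1/2, x_3 = -1/2, x_4 = 5/2

Row-reduce the augmented matrix:
R1 ← R1 / (4/3).
R2 ← R2 − 1·R1.
R3 ← R3 + 2·R1.
Swap R2 and R3.
R2 ← R2 / (-2/3).
R1 ← R1 + 1·R2.
R4 ← R4 − 1·R2.
R3 ← R3 / (9/8).
R1 ← R1 + 63/20·R3.
R2 ← R2 + 141/40·R3.
R4 ← R4 − 141/40·R3.
R4 ← R4 / (29/12).
R1 ← R1 + 3/4·R4.
R2 ← R2 + 9/4·R4.
Reading off the reduced rows gives x_1 = 0, x_2 = -1/2, x_3 = -1/2, x_4 = 5/2.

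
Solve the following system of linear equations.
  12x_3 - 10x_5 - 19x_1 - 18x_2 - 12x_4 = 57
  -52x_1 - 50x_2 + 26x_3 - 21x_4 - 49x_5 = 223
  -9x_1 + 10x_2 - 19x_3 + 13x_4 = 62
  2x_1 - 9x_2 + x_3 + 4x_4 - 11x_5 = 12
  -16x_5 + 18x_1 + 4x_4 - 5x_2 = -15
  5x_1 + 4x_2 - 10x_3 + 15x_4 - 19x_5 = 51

Row-reduce:
R1 ← R1 / (-19).
R2 ← R2 + 52·R1.
R3 ← R3 + 9·R1.
R4 ← R4 − 2·R1.
R5 ← R5 − 18·R1.
R6 ← R6 − 5·R1.
R2 ← R2 / (-14/19).
R1 ← R1 − 18/19·R2.
R3 ← R3 − 352/19·R2.
R4 ← R4 + 207/19·R2.
R5 ← R5 + 419/19·R2.
R6 ← R6 + 14/19·R2.
R3 ← R3 / (-1377/7).
R1 ← R1 + 66/7·R3.
R2 ← R2 − 65/7·R3.
R4 ← R4 − 724/7·R3.
R5 ← R5 − 1513/7·R3.
R4 ← R4 / (-16483/2754).
R1 ← R1 − 317/459·R4.
R2 ← R2 + 3125/2754·R4.
R3 ← R3 + 2215/1377·R4.
R5 ← R5 + 2285/162·R4.
R5 ← R5 / (-457650/16483).
R1 ← R1 − 22438/16483·R5.
R2 ← R2 + 11578/16483·R5.
R3 ← R3 + 62539/16483·R5.
R4 ← R4 + 66963/16483·R5.
Row 6 reduces to 0 = -1, a contradiction. The system is inconsistent.

no solution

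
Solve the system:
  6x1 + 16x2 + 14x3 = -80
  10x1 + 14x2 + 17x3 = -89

infinitely many solutions

Row-reduce:
R1 ← R1 / (6).
R2 ← R2 − 10·R1.
R2 ← R2 / (-38/3).
R1 ← R1 − 8/3·R2.
Rank is 2 with 3 unknowns, leaving x3 free.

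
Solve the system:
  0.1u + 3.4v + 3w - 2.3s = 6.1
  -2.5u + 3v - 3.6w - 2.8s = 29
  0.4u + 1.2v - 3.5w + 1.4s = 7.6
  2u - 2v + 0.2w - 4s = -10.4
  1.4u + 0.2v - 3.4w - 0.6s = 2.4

Row-reduce the augmented matrix:
R1 ← R1 / (1/10).
R2 ← R2 + 5/2·R1.
R3 ← R3 − 2/5·R1.
R4 ← R4 − 2·R1.
R5 ← R5 − 7/5·R1.
R2 ← R2 / (88).
R1 ← R1 − 34·R2.
R3 ← R3 + 62/5·R2.
R4 ← R4 + 70·R2.
R5 ← R5 + 237/5·R2.
R3 ← R3 / (-5983/1100).
R1 ← R1 − 531/220·R3.
R2 ← R2 − 357/440·R3.
R4 ← R4 + 661/220·R3.
R5 ← R5 + 15271/2200·R3.
R4 ← R4 / (-852901/119660).
R1 ← R1 − 29461/23932·R4.
R2 ← R2 + 17781/47864·R4.
R3 ← R3 + 4627/11966·R4.
R5 ← R5 + 852901/239320·R4.
R5 reduces to 0 = 0, so the extra equation is consistent.
Reading off the reduced rows gives u = -4, v = 3, w = -2, s = -1.

u = -4, v = 3, w = -2, s = -1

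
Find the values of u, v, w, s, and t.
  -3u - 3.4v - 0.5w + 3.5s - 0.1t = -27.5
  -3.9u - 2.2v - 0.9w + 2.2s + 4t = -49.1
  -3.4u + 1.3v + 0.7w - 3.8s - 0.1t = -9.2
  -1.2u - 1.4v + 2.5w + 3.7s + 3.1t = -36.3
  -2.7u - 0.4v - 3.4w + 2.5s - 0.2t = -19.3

u = 6, v = 0, w = -1, s = -3, t = -5

Row-reduce the augmented matrix:
R1 ← R1 / (-3).
R2 ← R2 + 39/10·R1.
R3 ← R3 + 17/5·R1.
R4 ← R4 + 6/5·R1.
R5 ← R5 + 27/10·R1.
R2 ← R2 / (111/50).
R1 ← R1 − 17/15·R2.
R3 ← R3 − 773/150·R2.
R4 ← R4 + 1/25·R2.
R5 ← R5 − 133/50·R2.
R3 ← R3 / (12301/6660).
R1 ← R1 − 98/333·R3.
R2 ← R2 + 25/222·R3.
R4 ← R4 − 1496/555·R3.
R5 ← R5 + 1471/555·R3.
R4 ← R4 / (346343/61505).
R1 ← R1 − 4937/12301·R4.
R2 ← R2 + 14755/12301·R4.
R3 ← R3 + 15395/12301·R4.
R5 ← R5 + 70813/61505·R4.
R5 ← R5 / (-52931661/3463430).
R1 ← R1 + 614603/346343·R5.
R2 ← R2 − 1710072/346343·R5.
R3 ← R3 + 472323/346343·R5.
R4 ← R4 − 1057040/346343·R5.
Reading off the reduced rows gives u = 6, v = 0, w = -1, s = -3, t = -5.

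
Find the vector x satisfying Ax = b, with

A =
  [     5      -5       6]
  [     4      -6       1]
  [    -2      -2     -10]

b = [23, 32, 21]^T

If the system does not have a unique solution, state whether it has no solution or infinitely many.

no solution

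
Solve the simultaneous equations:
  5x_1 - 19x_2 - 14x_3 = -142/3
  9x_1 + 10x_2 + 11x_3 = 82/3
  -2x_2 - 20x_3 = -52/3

x_1 = 0, x_2 = 2, x_3 = 2/3

Row-reduce the augmented matrix:
R1 ← R1 / (5).
R2 ← R2 − 9·R1.
R2 ← R2 / (221/5).
R1 ← R1 + 19/5·R2.
R3 ← R3 + 2·R2.
R3 ← R3 / (-4058/221).
R1 ← R1 − 69/221·R3.
R2 ← R2 − 181/221·R3.
Reading off the reduced rows gives x_1 = 0, x_2 = 2, x_3 = 2/3.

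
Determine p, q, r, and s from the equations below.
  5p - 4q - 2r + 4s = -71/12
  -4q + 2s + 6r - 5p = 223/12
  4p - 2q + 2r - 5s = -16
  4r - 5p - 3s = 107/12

Row-reduce the augmented matrix:
R1 ← R1 / (5).
R2 ← R2 + 5·R1.
R3 ← R3 − 4·R1.
R4 ← R4 + 5·R1.
R2 ← R2 / (-8).
R1 ← R1 + 4/5·R2.
R3 ← R3 − 6/5·R2.
R4 ← R4 + 4·R2.
R3 ← R3 / (21/5).
R1 ← R1 + 4/5·R3.
R2 ← R2 + 1/2·R3.
R4 ← R4 / (-2).
R1 ← R1 + 25/21·R4.
R2 ← R2 + 34/21·R4.
R3 ← R3 + 73/42·R4.
Reading off the reduced rows gives p = -9/4, q = 0, r = 2/3, s = 5/3.

p = -9/4, q = 0, r = 2/3, s = 5/3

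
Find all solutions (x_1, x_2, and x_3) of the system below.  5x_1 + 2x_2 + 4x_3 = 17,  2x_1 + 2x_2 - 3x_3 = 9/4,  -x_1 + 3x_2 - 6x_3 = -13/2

Row-reduce the augmented matrix:
R1 ← R1 / (5).
R2 ← R2 − 2·R1.
R3 ← R3 + 1·R1.
R2 ← R2 / (6/5).
R1 ← R1 − 2/5·R2.
R3 ← R3 − 17/5·R2.
R3 ← R3 / (47/6).
R1 ← R1 − 7/3·R3.
R2 ← R2 + 23/6·R3.
Reading off the reduced rows gives x_1 = 2, x_2 = 1, x_3 = 5/4.

x_1 = 2, x_2 = 1, x_3 = 5/4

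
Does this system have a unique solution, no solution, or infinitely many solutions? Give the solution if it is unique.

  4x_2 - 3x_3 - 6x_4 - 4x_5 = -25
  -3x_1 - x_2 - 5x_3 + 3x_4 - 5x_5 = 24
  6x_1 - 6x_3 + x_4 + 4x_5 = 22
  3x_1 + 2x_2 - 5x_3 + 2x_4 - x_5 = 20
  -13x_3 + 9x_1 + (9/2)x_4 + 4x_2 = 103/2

Row-reduce:
Swap R1 and R2.
R1 ← R1 / (-3).
R3 ← R3 − 6·R1.
R4 ← R4 − 3·R1.
R5 ← R5 − 9·R1.
R2 ← R2 / (4).
R1 ← R1 − 1/3·R2.
R3 ← R3 + 2·R2.
R4 ← R4 − 1·R2.
R5 ← R5 − 1·R2.
R3 ← R3 / (-35/2).
R1 ← R1 − 23/12·R3.
R2 ← R2 + 3/4·R3.
R4 ← R4 + 37/4·R3.
R5 ← R5 + 109/4·R3.
R4 ← R4 / (307/70).
R1 ← R1 + 13/210·R4.
R2 ← R2 + 117/70·R4.
R3 ← R3 + 8/35·R4.
R5 ← R5 − 307/35·R4.
Row 5 reduces to 0 = 1/2, a contradiction. The system is inconsistent.

no solution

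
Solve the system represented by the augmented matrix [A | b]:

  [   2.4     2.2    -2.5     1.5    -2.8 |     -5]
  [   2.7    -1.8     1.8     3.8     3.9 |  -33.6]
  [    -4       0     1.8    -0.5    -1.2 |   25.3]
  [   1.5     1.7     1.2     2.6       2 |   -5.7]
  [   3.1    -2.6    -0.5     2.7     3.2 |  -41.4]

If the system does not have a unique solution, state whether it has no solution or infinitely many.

x_1 = -4, x_2 = 5, x_3 = 3, x_4 = -3, x_5 = -2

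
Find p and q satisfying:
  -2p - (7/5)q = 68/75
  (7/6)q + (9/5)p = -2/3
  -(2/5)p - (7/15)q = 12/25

p = 2/3, q = -8/5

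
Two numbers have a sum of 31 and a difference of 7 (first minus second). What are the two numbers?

Let x = first number, y = second number.
  y + x = 31
  x - y = 7
From equation 1: x = 31 − y.
Substitute into equation 2 and solve: y = 12.
Then x = 19.

first number: 19, second number: 12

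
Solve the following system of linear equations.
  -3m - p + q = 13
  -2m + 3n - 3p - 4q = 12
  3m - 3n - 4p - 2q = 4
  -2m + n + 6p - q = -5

m = -4, n = -2, p = -2, q = -1

Row-reduce the augmented matrix:
R1 ← R1 / (-3).
R2 ← R2 + 2·R1.
R3 ← R3 − 3·R1.
R4 ← R4 + 2·R1.
R2 ← R2 / (3).
R3 ← R3 + 3·R2.
R4 ← R4 − 1·R2.
R3 ← R3 / (-22/3).
R1 ← R1 − 1/3·R3.
R2 ← R2 + 7/9·R3.
R4 ← R4 − 67/9·R3.
R4 ← R4 / (-129/22).
R1 ← R1 + 13/22·R4.
R2 ← R2 + 21/22·R4.
R3 ← R3 − 17/22·R4.
Reading off the reduced rows gives m = -4, n = -2, p = -2, q = -1.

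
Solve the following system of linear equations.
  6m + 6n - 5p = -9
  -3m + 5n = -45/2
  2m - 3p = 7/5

Row-reduce the augmented matrix:
R1 ← R1 / (6).
R2 ← R2 + 3·R1.
R3 ← R3 − 2·R1.
R2 ← R2 / (8).
R1 ← R1 − 1·R2.
R3 ← R3 + 2·R2.
R3 ← R3 / (-47/24).
R1 ← R1 + 25/48·R3.
R2 ← R2 + 5/16·R3.
Reading off the reduced rows gives m = 5/2, n = -3, p = 6/5.

m = 5/2, n = -3, p = 6/5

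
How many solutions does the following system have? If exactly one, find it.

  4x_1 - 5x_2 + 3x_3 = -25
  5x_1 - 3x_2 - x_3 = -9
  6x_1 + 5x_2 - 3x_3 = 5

Row-reduce the augmented matrix:
R1 ← R1 / (4).
R2 ← R2 − 5·R1.
R3 ← R3 − 6·R1.
R2 ← R2 / (13/4).
R1 ← R1 + 5/4·R2.
R3 ← R3 − 25/2·R2.
R3 ← R3 / (140/13).
R1 ← R1 + 14/13·R3.
R2 ← R2 + 19/13·R3.
Reading off the reduced rows gives x_1 = -2, x_2 = 1, x_3 = -4.

x_1 = -2, x_2 = 1, x_3 = -4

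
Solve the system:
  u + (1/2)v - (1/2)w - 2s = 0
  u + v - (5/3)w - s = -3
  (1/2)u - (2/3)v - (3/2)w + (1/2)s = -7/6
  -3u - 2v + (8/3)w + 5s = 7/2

no solution

Row-reduce:
R2 ← R2 − 1·R1.
R3 ← R3 − 1/2·R1.
R4 ← R4 + 3·R1.
R2 ← R2 / (1/2).
R1 ← R1 − 1/2·R2.
R3 ← R3 + 11/12·R2.
R4 ← R4 + 1/2·R2.
R3 ← R3 / (-61/18).
R1 ← R1 − 2/3·R3.
R2 ← R2 + 7/3·R3.
Row 4 reduces to 0 = 1/2, a contradiction. The system is inconsistent.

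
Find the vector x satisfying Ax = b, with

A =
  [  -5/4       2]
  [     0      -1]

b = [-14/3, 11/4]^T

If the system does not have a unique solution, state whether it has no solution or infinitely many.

Row-reduce the augmented matrix:
R1 ← R1 / (-5/4).
R2 ← R2 / (-1).
R1 ← R1 + 8/5·R2.
Reading off the reduced rows gives x_1 = -2/3, x_2 = -11/4.

x_1 = -2/3, x_2 = -11/4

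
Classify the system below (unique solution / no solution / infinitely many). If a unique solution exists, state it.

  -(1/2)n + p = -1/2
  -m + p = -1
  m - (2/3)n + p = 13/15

m = 9/5, n = 13/5, p = 4/5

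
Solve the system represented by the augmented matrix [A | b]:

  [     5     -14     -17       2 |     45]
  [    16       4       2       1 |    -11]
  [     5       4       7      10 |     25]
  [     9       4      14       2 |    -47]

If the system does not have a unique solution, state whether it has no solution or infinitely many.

x_1 = -1, x_2 = 2, x_3 = -4, x_4 = 5

Row-reduce the augmented matrix:
R1 ← R1 / (5).
R2 ← R2 − 16·R1.
R3 ← R3 − 5·R1.
R4 ← R4 − 9·R1.
R2 ← R2 / (244/5).
R1 ← R1 + 14/5·R2.
R3 ← R3 − 18·R2.
R4 ← R4 − 146/5·R2.
R3 ← R3 / (195/61).
R1 ← R1 + 10/61·R3.
R2 ← R2 − 141/122·R3.
R4 ← R4 − 662/61·R3.
R4 ← R4 / (-12593/390).
R1 ← R1 − 47/78·R4.
R2 ← R2 + 242/65·R4.
R3 ← R3 − 1219/390·R4.
Reading off the reduced rows gives x_1 = -1, x_2 = 2, x_3 = -4, x_4 = 5.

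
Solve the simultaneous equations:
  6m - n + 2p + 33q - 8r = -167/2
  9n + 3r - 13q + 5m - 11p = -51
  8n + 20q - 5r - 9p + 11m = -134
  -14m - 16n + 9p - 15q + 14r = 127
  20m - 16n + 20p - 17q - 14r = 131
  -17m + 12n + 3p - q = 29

no solution

Row-reduce:
R1 ← R1 / (6).
R2 ← R2 − 5·R1.
R3 ← R3 − 11·R1.
R4 ← R4 + 14·R1.
R5 ← R5 − 20·R1.
R6 ← R6 + 17·R1.
R2 ← R2 / (59/6).
R1 ← R1 + 1/6·R2.
R3 ← R3 − 59/6·R2.
R4 ← R4 + 55/3·R2.
R5 ← R5 + 38/3·R2.
R6 ← R6 − 55/6·R2.
Swap R3 and R4.
R3 ← R3 / (-587/59).
R1 ← R1 − 7/59·R3.
R2 ← R2 + 76/59·R3.
R5 ← R5 + 176/59·R3.
R6 ← R6 − 1208/59·R3.
Swap R4 and R5.
R4 ← R4 / (-102795/587).
R1 ← R1 − 2731/587·R4.
R2 ← R2 + 1391/587·R4.
R3 ← R3 − 797/587·R4.
R6 ← R6 − 60141/587·R4.
Swap R5 and R6.
R5 ← R5 / (279619/34265).
R1 ← R1 + 46183/102795·R5.
R2 ← R2 + 106072/102795·R5.
R3 ← R3 + 121166/102795·R5.
R4 ← R4 + 12394/102795·R5.
Row 6 reduces to 0 = 1/2, a contradiction. The system is inconsistent.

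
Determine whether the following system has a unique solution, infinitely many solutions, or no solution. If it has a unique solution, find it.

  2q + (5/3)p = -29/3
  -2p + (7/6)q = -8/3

p = -1, q = -4

Row-reduce the augmented matrix:
R1 ← R1 / (5/3).
R2 ← R2 + 2·R1.
R2 ← R2 / (107/30).
R1 ← R1 − 6/5·R2.
Reading off the reduced rows gives p = -1, q = -4.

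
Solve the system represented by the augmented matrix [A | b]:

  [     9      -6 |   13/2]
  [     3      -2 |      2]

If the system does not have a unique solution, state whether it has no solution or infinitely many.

Row-reduce:
R1 ← R1 / (9).
R2 ← R2 − 3·R1.
Row 2 reduces to 0 = -1/6, a contradiction. The system is inconsistent.

no solution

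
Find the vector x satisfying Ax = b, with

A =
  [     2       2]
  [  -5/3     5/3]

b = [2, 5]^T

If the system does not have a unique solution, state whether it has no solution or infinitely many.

x_1 = -1, x_2 = 2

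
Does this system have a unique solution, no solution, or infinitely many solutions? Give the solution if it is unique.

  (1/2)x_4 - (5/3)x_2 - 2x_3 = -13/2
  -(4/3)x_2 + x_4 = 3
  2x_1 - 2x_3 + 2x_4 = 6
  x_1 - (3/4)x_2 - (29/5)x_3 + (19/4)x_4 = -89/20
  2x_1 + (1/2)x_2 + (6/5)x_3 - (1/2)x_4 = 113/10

no solution

Row-reduce:
Swap R1 and R3.
R1 ← R1 / (2).
R4 ← R4 − 1·R1.
R5 ← R5 − 2·R1.
R2 ← R2 / (-4/3).
R3 ← R3 + 5/3·R2.
R4 ← R4 + 3/4·R2.
R5 ← R5 − 1/2·R2.
R3 ← R3 / (-2).
R1 ← R1 + 1·R3.
R4 ← R4 + 24/5·R3.
R5 ← R5 − 16/5·R3.
R4 ← R4 / (399/80).
R1 ← R1 − 11/8·R4.
R2 ← R2 + 3/4·R4.
R3 ← R3 − 3/8·R4.
R5 ← R5 + 133/40·R4.
Row 5 reduces to 0 = 1/3, a contradiction. The system is inconsistent.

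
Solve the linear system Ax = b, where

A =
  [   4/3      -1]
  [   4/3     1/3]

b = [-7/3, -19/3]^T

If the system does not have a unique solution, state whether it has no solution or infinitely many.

x_1 = -4, x_2 = -3

Row-reduce the augmented matrix:
R1 ← R1 / (4/3).
R2 ← R2 − 4/3·R1.
R2 ← R2 / (4/3).
R1 ← R1 + 3/4·R2.
Reading off the reduced rows gives x_1 = -4, x_2 = -3.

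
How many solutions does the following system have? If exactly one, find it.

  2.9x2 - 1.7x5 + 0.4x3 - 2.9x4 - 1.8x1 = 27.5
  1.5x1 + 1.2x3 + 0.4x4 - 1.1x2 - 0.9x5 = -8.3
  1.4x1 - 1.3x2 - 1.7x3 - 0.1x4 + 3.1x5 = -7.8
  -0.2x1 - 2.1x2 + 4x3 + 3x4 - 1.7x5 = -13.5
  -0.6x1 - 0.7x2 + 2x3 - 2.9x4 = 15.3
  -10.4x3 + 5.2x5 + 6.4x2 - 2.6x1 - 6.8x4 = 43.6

Row-reduce the augmented matrix:
R1 ← R1 / (-9/5).
R2 ← R2 − 3/2·R1.
R3 ← R3 − 7/5·R1.
R4 ← R4 + 1/5·R1.
R5 ← R5 + 3/5·R1.
R6 ← R6 + 13/5·R1.
R2 ← R2 / (79/60).
R1 ← R1 + 29/18·R2.
R3 ← R3 − 43/45·R2.
R4 ← R4 + 109/45·R2.
R5 ← R5 + 5/3·R2.
R6 ← R6 − 199/90·R2.
R3 ← R3 / (-5929/2370).
R1 ← R1 − 392/237·R3.
R2 ← R2 − 92/79·R3.
R4 ← R4 − 1606/237·R3.
R5 ← R5 − 1504/395·R3.
R6 ← R6 + 3212/237·R3.
R4 ← R4 / (-2159/770).
R1 ← R1 + 175/121·R4.
R2 ← R2 + 1649/847·R4.
R3 ← R3 − 302/847·R4.
R5 ← R5 + 24748/4235·R4.
R6 ← R6 − 2159/385·R4.
R5 ← R5 / (-7642169/1662430).
R1 ← R1 + 34638/23749·R5.
R2 ← R2 + 25881/9779·R5.
R3 ← R3 + 153830/166243·R5.
R4 ← R4 + 19386/15113·R5.
R6 reduces to 0 = 0, so the extra equation is consistent.
Reading off the reduced rows gives x1 = -2, x2 = 5, x3 = 3, x4 = -4, x5 = 2.

x1 = -2, x2 = 5, x3 = 3, x4 = -4, x5 = 2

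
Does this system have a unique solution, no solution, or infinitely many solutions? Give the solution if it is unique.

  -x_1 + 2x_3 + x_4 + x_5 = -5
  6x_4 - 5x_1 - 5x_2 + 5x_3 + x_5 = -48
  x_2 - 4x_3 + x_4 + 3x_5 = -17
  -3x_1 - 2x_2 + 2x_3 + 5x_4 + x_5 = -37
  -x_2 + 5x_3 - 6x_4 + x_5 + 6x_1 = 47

Row-reduce the augmented matrix:
R1 ← R1 / (-1).
R2 ← R2 + 5·R1.
R4 ← R4 + 3·R1.
R5 ← R5 − 6·R1.
R2 ← R2 / (-5).
R3 ← R3 − 1·R2.
R4 ← R4 + 2·R2.
R5 ← R5 + 1·R2.
R3 ← R3 / (-5).
R1 ← R1 + 2·R3.
R2 ← R2 − 1·R3.
R4 ← R4 + 2·R3.
R5 ← R5 − 18·R3.
R4 ← R4 / (28/25).
R1 ← R1 + 37/25·R4.
R2 ← R2 − 1/25·R4.
R3 ← R3 + 6/25·R4.
R5 ← R5 − 103/25·R4.
R5 ← R5 / (143/7).
R1 ← R1 + 25/7·R5.
R2 ← R2 − 9/7·R5.
R3 ← R3 + 5/7·R5.
R4 ← R4 + 8/7·R5.
Reading off the reduced rows gives x_1 = 1, x_2 = 3, x_3 = 2, x_4 = -6, x_5 = -2.

x_1 = 1, x_2 = 3, x_3 = 2, x_4 = -6, x_5 = -2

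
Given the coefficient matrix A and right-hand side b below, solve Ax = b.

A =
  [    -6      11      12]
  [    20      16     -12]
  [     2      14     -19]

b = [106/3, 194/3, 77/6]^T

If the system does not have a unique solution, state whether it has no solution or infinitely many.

Row-reduce the augmented matrix:
R1 ← R1 / (-6).
R2 ← R2 − 20·R1.
R3 ← R3 − 2·R1.
R2 ← R2 / (158/3).
R1 ← R1 + 11/6·R2.
R3 ← R3 − 53/3·R2.
R3 ← R3 / (-1927/79).
R1 ← R1 + 81/79·R3.
R2 ← R2 − 42/79·R3.
Reading off the reduced rows gives x_1 = 2, x_2 = 8/3, x_3 = 3/2.

x_1 = 2, x_2 = 8/3, x_3 = 3/2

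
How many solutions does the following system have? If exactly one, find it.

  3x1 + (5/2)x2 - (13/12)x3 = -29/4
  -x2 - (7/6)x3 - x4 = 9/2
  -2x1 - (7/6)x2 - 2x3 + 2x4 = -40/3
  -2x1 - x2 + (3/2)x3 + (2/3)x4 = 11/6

infinitely many solutions

Row-reduce:
R1 ← R1 / (3).
R3 ← R3 + 2·R1.
R4 ← R4 + 2·R1.
R2 ← R2 / (-1).
R1 ← R1 − 5/6·R2.
R3 ← R3 − 1/2·R2.
R4 ← R4 − 2/3·R2.
R3 ← R3 / (-119/36).
R1 ← R1 + 4/3·R3.
R2 ← R2 − 7/6·R3.
Rank is 3 with 4 unknowns, leaving x4 free.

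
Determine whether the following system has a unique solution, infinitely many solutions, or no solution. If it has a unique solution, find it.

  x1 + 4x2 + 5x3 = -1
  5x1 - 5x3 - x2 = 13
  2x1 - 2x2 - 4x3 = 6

x1 = 1, x2 = 2, x3 = -2

Row-reduce the augmented matrix:
R2 ← R2 − 5·R1.
R3 ← R3 − 2·R1.
R2 ← R2 / (-21).
R1 ← R1 − 4·R2.
R3 ← R3 + 10·R2.
R3 ← R3 / (2/7).
R1 ← R1 + 5/7·R3.
R2 ← R2 − 10/7·R3.
Reading off the reduced rows gives x1 = 1, x2 = 2, x3 = -2.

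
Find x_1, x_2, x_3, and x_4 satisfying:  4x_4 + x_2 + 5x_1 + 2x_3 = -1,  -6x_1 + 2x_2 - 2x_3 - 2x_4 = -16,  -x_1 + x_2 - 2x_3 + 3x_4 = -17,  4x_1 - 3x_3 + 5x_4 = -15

x_1 = 1, x_2 = -4, x_3 = 3, x_4 = -2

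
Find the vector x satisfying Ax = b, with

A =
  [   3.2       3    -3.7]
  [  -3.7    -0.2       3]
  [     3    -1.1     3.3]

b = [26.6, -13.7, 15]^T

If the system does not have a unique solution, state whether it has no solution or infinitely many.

Row-reduce the augmented matrix:
R1 ← R1 / (16/5).
R2 ← R2 + 37/10·R1.
R3 ← R3 − 3·R1.
R2 ← R2 / (523/160).
R1 ← R1 − 15/16·R2.
R3 ← R3 + 313/80·R2.
R3 ← R3 / (54799/10460).
R1 ← R1 + 413/523·R3.
R2 ← R2 + 409/1046·R3.
Reading off the reduced rows gives x_1 = 5, x_2 = 6, x_3 = 2.

x_1 = 5, x_2 = 6, x_3 = 2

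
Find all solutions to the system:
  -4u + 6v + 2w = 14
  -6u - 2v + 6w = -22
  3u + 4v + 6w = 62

Row-reduce the augmented matrix:
R1 ← R1 / (-4).
R2 ← R2 + 6·R1.
R3 ← R3 − 3·R1.
R2 ← R2 / (-11).
R1 ← R1 + 3/2·R2.
R3 ← R3 − 17/2·R2.
R3 ← R3 / (108/11).
R1 ← R1 + 10/11·R3.
R2 ← R2 + 3/11·R3.
Reading off the reduced rows gives u = 6, v = 5, w = 4.

u = 6, v = 5, w = 4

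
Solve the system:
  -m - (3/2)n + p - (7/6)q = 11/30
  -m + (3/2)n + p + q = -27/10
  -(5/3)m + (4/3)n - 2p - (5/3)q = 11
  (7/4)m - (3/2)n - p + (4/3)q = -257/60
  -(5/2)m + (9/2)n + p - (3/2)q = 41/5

Row-reduce the augmented matrix:
R1 ← R1 / (-1).
R2 ← R2 + 1·R1.
R3 ← R3 + 5/3·R1.
R4 ← R4 − 7/4·R1.
R5 ← R5 + 5/2·R1.
R2 ← R2 / (3).
R1 ← R1 − 3/2·R2.
R3 ← R3 − 23/6·R2.
R4 ← R4 + 33/8·R2.
R5 ← R5 − 33/4·R2.
R3 ← R3 / (-11/3).
R1 ← R1 + 1·R3.
R4 ← R4 − 3/4·R3.
R5 ← R5 + 3/2·R3.
R4 ← R4 / (155/88).
R1 ← R1 − 151/198·R4.
R2 ← R2 − 13/18·R4.
R3 ← R3 − 269/396·R4.
R5 ← R5 + 155/44·R4.
R5 reduces to 0 = 0, so the extra equation is consistent.
Reading off the reduced rows gives m = -3/5, n = 1, p = -2, q = -14/5.

m = -3/5, n = 1, p = -2, q = -14/5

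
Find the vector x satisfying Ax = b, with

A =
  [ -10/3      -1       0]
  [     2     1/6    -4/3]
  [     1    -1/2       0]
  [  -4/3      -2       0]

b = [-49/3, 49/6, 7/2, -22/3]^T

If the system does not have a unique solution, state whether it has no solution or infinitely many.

Row-reduce:
R1 ← R1 / (-10/3).
R2 ← R2 − 2·R1.
R3 ← R3 − 1·R1.
R4 ← R4 + 4/3·R1.
R2 ← R2 / (-13/30).
R1 ← R1 − 3/10·R2.
R3 ← R3 + 4/5·R2.
R4 ← R4 + 8/5·R2.
R3 ← R3 / (32/13).
R1 ← R1 + 12/13·R3.
R2 ← R2 − 40/13·R3.
R4 ← R4 − 64/13·R3.
Row 4 reduces to 0 = 2, a contradiction. The system is inconsistent.

no solution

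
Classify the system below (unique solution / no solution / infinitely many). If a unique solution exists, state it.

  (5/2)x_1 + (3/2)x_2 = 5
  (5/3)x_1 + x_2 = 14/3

no solution

Row-reduce:
R1 ← R1 / (5/2).
R2 ← R2 − 5/3·R1.
Row 2 reduces to 0 = 4/3, a contradiction. The system is inconsistent.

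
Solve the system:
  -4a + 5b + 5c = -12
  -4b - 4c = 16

Row-reduce:
R1 ← R1 / (-4).
R2 ← R2 / (-4).
R1 ← R1 + 5/4·R2.
Rank is 2 with 3 unknowns, leaving c free.

infinitely many solutions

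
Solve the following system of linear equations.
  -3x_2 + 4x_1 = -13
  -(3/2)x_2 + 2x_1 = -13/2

infinitely many solutions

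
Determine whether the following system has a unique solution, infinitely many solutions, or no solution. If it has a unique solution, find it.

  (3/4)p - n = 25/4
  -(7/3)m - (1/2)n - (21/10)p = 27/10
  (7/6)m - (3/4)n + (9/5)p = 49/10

infinitely many solutions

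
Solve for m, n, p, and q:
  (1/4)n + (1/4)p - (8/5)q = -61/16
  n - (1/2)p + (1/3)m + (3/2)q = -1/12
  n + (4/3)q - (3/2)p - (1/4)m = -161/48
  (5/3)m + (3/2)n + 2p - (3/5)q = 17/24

m = -1/4, n = -9/4, p = 3, q = 5/2

Row-reduce the augmented matrix:
Swap R1 and R2.
R1 ← R1 / (1/3).
R3 ← R3 + 1/4·R1.
R4 ← R4 − 5/3·R1.
R2 ← R2 / (1/4).
R1 ← R1 − 3·R2.
R3 ← R3 − 7/4·R2.
R4 ← R4 + 7/2·R2.
R3 ← R3 / (-29/8).
R1 ← R1 + 9/2·R3.
R2 ← R2 − 1·R3.
R4 ← R4 − 8·R3.
R4 ← R4 / (-311/870).
R1 ← R1 − 978/145·R4.
R2 ← R2 + 229/87·R4.
R3 ← R3 + 1639/435·R4.
Reading off the reduced rows gives m = -1/4, n = -9/4, p = 3, q = 5/2.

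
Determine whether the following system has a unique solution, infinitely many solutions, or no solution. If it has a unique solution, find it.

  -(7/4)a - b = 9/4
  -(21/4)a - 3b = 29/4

no solution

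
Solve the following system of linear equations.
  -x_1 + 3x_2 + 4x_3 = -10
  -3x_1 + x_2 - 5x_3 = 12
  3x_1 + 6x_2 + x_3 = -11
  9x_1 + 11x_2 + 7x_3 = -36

Row-reduce:
R1 ← R1 / (-1).
R2 ← R2 + 3·R1.
R3 ← R3 − 3·R1.
R4 ← R4 − 9·R1.
R2 ← R2 / (-8).
R1 ← R1 + 3·R2.
R3 ← R3 − 15·R2.
R4 ← R4 − 38·R2.
R3 ← R3 / (-151/8).
R1 ← R1 − 19/8·R3.
R2 ← R2 − 17/8·R3.
R4 ← R4 + 151/4·R3.
Row 4 reduces to 0 = -2, a contradiction. The system is inconsistent.

no solution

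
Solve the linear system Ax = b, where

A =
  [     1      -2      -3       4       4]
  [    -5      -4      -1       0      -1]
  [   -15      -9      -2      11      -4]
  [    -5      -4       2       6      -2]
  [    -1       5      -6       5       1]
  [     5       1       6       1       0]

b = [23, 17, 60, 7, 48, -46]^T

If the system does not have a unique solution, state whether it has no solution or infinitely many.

x_1 = -5, x_2 = 2, x_3 = -4, x_4 = 1, x_5 = 4

Row-reduce the augmented matrix:
R2 ← R2 + 5·R1.
R3 ← R3 + 15·R1.
R4 ← R4 + 5·R1.
R5 ← R5 + 1·R1.
R6 ← R6 − 5·R1.
R2 ← R2 / (-14).
R1 ← R1 + 2·R2.
R3 ← R3 + 39·R2.
R4 ← R4 + 14·R2.
R5 ← R5 − 3·R2.
R6 ← R6 − 11·R2.
R3 ← R3 / (-17/7).
R1 ← R1 + 5/7·R3.
R2 ← R2 − 8/7·R3.
R4 ← R4 − 3·R3.
R5 ← R5 + 87/7·R3.
R6 ← R6 − 59/7·R3.
R4 ← R4 / (423/17).
R1 ← R1 + 57/17·R4.
R2 ← R2 − 98/17·R4.
R3 ← R3 + 107/17·R4.
R5 ← R5 + 1104/17·R4.
R6 ← R6 − 846/17·R4.
R5 ← R5 / (91/141).
R1 ← R1 − 107/141·R5.
R2 ← R2 + 473/846·R5.
R3 ← R3 + 236/423·R5.
R4 ← R4 − 95/846·R5.
R6 reduces to 0 = 0, so the extra equation is consistent.
Reading off the reduced rows gives x_1 = -5, x_2 = 2, x_3 = -4, x_4 = 1, x_5 = 4.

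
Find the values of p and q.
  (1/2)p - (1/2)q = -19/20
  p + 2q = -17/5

p = -12/5, q = -1/2

Row-reduce the augmented matrix:
R1 ← R1 / (1/2).
R2 ← R2 − 1·R1.
R2 ← R2 / (3).
R1 ← R1 + 1·R2.
Reading off the reduced rows gives p = -12/5, q = -1/2.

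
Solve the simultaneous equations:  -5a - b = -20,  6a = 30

Row-reduce the augmented matrix:
R1 ← R1 / (-5).
R2 ← R2 − 6·R1.
R2 ← R2 / (-6/5).
R1 ← R1 − 1/5·R2.
Reading off the reduced rows gives a = 5, b = -5.

a = 5, b = -5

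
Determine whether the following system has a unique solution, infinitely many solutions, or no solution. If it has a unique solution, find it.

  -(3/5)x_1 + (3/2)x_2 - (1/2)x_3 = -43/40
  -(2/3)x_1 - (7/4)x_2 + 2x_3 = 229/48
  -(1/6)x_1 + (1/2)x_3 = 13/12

Row-reduce the augmented matrix:
R1 ← R1 / (-3/5).
R2 ← R2 + 2/3·R1.
R3 ← R3 + 1/6·R1.
R2 ← R2 / (-41/12).
R1 ← R1 + 5/2·R2.
R3 ← R3 + 5/12·R2.
R3 ← R3 / (161/492).
R1 ← R1 + 85/82·R3.
R2 ← R2 + 92/123·R3.
Reading off the reduced rows gives x_1 = -1/2, x_2 = -1/4, x_3 = 2.

x_1 = -1/2, x_2 = -1/4, x_3 = 2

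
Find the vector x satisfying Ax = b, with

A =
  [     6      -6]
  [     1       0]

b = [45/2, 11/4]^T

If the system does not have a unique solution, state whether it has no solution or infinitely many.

x_1 = 11/4, x_2 = -1

Row-reduce the augmented matrix:
R1 ← R1 / (6).
R2 ← R2 − 1·R1.
R1 ← R1 + 1·R2.
Reading off the reduced rows gives x_1 = 11/4, x_2 = -1.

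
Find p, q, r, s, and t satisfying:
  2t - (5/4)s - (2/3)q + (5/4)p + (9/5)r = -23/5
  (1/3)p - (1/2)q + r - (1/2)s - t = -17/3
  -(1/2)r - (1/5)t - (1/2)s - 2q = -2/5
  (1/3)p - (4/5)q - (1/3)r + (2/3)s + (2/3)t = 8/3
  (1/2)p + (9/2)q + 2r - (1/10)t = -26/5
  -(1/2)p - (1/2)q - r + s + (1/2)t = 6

p = -2, q = 0, r = -2, s = 2, t = 2

Row-reduce the augmented matrix:
R1 ← R1 / (5/4).
R2 ← R2 − 1/3·R1.
R4 ← R4 − 1/3·R1.
R5 ← R5 − 1/2·R1.
R6 ← R6 + 1/2·R1.
R2 ← R2 / (-29/90).
R1 ← R1 + 8/15·R2.
R3 ← R3 + 2·R2.
R4 ← R4 + 28/45·R2.
R5 ← R5 − 143/30·R2.
R6 ← R6 + 23/30·R2.
R3 ← R3 / (-1081/290).
R1 ← R1 − 84/145·R3.
R2 ← R2 + 234/145·R3.
R4 ← R4 + 3953/2175·R3.
R5 ← R5 − 1301/145·R3.
R6 ← R6 + 44/29·R3.
R4 ← R4 / (5736/5405).
R1 ← R1 + 693/1081·R4.
R2 ← R2 − 309/1081·R4.
R3 ← R3 + 155/1081·R4.
R5 ← R5 + 734/1081·R4.
R6 ← R6 − 734/1081·R4.
R5 ← R5 / (-14933/7170).
R1 ← R1 − 11259/2390·R5.
R2 ← R2 − 533/478·R5.
R3 ← R3 + 3865/1434·R5.
R4 ← R4 + 9787/7170·R5.
R6 ← R6 − 14933/7170·R5.
R6 reduces to 0 = 0, so the extra equation is consistent.
Reading off the reduced rows gives p = -2, q = 0, r = -2, s = 2, t = 2.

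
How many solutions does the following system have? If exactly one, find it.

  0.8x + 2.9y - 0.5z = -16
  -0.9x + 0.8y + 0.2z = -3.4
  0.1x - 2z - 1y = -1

Row-reduce the augmented matrix:
R1 ← R1 / (4/5).
R2 ← R2 + 9/10·R1.
R3 ← R3 − 1/10·R1.
R2 ← R2 / (65/16).
R1 ← R1 − 29/8·R2.
R3 ← R3 + 109/80·R2.
R3 ← R3 / (-3346/1625).
R1 ← R1 + 98/325·R3.
R2 ← R2 + 29/325·R3.
Reading off the reduced rows gives x = 0, y = -5, z = 3.

x = 0, y = -5, z = 3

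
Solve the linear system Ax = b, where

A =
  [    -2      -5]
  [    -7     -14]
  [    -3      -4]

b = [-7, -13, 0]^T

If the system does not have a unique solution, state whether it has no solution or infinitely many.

Row-reduce:
R1 ← R1 / (-2).
R2 ← R2 + 7·R1.
R3 ← R3 + 3·R1.
R2 ← R2 / (7/2).
R1 ← R1 − 5/2·R2.
R3 ← R3 − 7/2·R2.
Row 3 reduces to 0 = -1, a contradiction. The system is inconsistent.

no solution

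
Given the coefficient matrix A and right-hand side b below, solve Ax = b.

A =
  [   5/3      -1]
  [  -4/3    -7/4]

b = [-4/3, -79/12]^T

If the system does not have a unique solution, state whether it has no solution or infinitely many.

From equation 1: x_2 = 4/3 + 5/3·x_1.
Substitute into equation 2 and solve: x_1 = 1.
Then x_2 = 3.

x_1 = 1, x_2 = 3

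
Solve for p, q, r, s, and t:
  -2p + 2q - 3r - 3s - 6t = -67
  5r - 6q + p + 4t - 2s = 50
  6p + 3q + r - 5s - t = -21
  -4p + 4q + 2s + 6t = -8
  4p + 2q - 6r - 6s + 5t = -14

Row-reduce the augmented matrix:
R1 ← R1 / (-2).
R2 ← R2 − 1·R1.
R3 ← R3 − 6·R1.
R4 ← R4 + 4·R1.
R5 ← R5 − 4·R1.
R2 ← R2 / (-5).
R1 ← R1 + 1·R2.
R3 ← R3 − 9·R2.
R5 ← R5 − 6·R2.
R3 ← R3 / (-17/10).
R1 ← R1 − 4/5·R3.
R2 ← R2 + 7/10·R3.
R4 ← R4 − 6·R3.
R5 ← R5 + 39/5·R3.
R4 ← R4 / (-1082/17).
R1 ← R1 + 125/17·R4.
R2 ← R2 − 154/17·R4.
R3 ← R3 − 203/17·R4.
R5 ← R5 − 1308/17·R4.
R5 ← R5 / (11627/541).
R1 ← R1 + 195/541·R5.
R2 ← R2 − 435/541·R5.
R3 ← R3 − 1139/541·R5.
R4 ← R4 − 363/541·R5.
Reading off the reduced rows gives p = 5, q = -6, r = 1, s = 6, t = 4.

p = 5, q = -6, r = 1, s = 6, t = 4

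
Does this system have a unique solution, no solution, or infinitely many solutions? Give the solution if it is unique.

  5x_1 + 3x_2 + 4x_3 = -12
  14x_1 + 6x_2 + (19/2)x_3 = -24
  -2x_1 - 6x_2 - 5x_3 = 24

Row-reduce:
R1 ← R1 / (5).
R2 ← R2 − 14·R1.
R3 ← R3 + 2·R1.
R2 ← R2 / (-12/5).
R1 ← R1 − 3/5·R2.
R3 ← R3 + 24/5·R2.
Rank is 2 with 3 unknowns, leaving x_3 free.

infinitely many solutions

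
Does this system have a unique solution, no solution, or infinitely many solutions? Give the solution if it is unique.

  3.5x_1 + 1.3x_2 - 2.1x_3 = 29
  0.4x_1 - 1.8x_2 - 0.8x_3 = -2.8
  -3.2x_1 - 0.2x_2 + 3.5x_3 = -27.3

x_1 = 5, x_2 = 4, x_3 = -3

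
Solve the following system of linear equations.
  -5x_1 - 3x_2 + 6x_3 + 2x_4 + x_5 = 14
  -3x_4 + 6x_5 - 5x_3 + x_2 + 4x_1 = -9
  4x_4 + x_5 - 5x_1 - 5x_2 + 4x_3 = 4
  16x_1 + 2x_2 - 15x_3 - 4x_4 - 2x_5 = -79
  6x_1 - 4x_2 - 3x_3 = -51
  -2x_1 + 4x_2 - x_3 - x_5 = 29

x_1 = -4, x_2 = 6, x_3 = 1, x_4 = 2, x_5 = 2

Row-reduce the augmented matrix:
R1 ← R1 / (-5).
R2 ← R2 − 4·R1.
R3 ← R3 + 5·R1.
R4 ← R4 − 16·R1.
R5 ← R5 − 6·R1.
R6 ← R6 + 2·R1.
R2 ← R2 / (-7/5).
R1 ← R1 − 3/5·R2.
R3 ← R3 + 2·R2.
R4 ← R4 + 38/5·R2.
R5 ← R5 + 38/5·R2.
R6 ← R6 − 26/5·R2.
R3 ← R3 / (-12/7).
R1 ← R1 + 9/7·R3.
R2 ← R2 − 1/7·R3.
R4 ← R4 − 37/7·R3.
R5 ← R5 − 37/7·R3.
R6 ← R6 + 29/7·R3.
R4 ← R4 / (67/3).
R1 ← R1 + 4·R4.
R2 ← R2 − 4/3·R4.
R3 ← R3 + 7/3·R4.
R5 ← R5 − 67/3·R4.
R6 ← R6 + 47/3·R4.
Swap R5 and R6.
R5 ← R5 / (85/67).
R1 ← R1 + 118/67·R5.
R2 ← R2 + 117/67·R5.
R3 ← R3 + 80/67·R5.
R4 ← R4 + 197/67·R5.
R6 reduces to 0 = 0, so the extra equation is consistent.
Reading off the reduced rows gives x_1 = -4, x_2 = 6, x_3 = 1, x_4 = 2, x_5 = 2.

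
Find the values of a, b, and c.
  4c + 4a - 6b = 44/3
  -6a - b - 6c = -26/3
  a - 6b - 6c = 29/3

a = 5/3, b = -4/3, c = 0

Row-reduce the augmented matrix:
R1 ← R1 / (4).
R2 ← R2 + 6·R1.
R3 ← R3 − 1·R1.
R2 ← R2 / (-10).
R1 ← R1 + 3/2·R2.
R3 ← R3 + 9/2·R2.
R3 ← R3 / (-7).
R1 ← R1 − 1·R3.
Reading off the reduced rows gives a = 5/3, b = -4/3, c = 0.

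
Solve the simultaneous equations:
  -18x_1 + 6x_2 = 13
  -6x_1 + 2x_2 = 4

no solution

Row-reduce:
R1 ← R1 / (-18).
R2 ← R2 + 6·R1.
Row 2 reduces to 0 = -1/3, a contradiction. The system is inconsistent.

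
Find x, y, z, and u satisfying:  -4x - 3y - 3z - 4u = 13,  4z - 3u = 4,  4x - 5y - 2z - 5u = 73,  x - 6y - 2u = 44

Row-reduce the augmented matrix:
R1 ← R1 / (-4).
R3 ← R3 − 4·R1.
R4 ← R4 − 1·R1.
Swap R2 and R3.
R2 ← R2 / (-8).
R1 ← R1 − 3/4·R2.
R4 ← R4 + 27/4·R2.
R3 ← R3 / (4).
R1 ← R1 − 9/32·R3.
R2 ← R2 − 5/8·R3.
R4 ← R4 − 111/32·R3.
R4 ← R4 / (921/128).
R1 ← R1 − 47/128·R4.
R2 ← R2 − 51/32·R4.
R3 ← R3 + 3/4·R4.
Reading off the reduced rows gives x = 6, y = -5, z = -2, u = -4.

x = 6, y = -5, z = -2, u = -4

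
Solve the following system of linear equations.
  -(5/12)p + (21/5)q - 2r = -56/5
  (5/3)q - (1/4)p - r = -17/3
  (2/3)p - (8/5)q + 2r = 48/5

Row-reduce:
R1 ← R1 / (-5/12).
R2 ← R2 + 1/4·R1.
R3 ← R3 − 2/3·R1.
R2 ← R2 / (-64/75).
R1 ← R1 + 252/25·R2.
R3 ← R3 − 128/25·R2.
Row 3 reduces to 0 = -2, a contradiction. The system is inconsistent.

no solution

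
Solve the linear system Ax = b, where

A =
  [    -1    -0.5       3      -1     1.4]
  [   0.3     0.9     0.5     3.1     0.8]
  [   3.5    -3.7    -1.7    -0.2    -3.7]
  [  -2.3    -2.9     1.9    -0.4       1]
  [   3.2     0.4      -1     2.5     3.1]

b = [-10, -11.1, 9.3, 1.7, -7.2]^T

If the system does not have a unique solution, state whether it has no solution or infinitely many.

x_1 = -2, x_2 = -2, x_3 = -5, x_4 = -2, x_5 = 0

Row-reduce the augmented matrix:
R1 ← R1 / (-1).
R2 ← R2 − 3/10·R1.
R3 ← R3 − 7/2·R1.
R4 ← R4 + 23/10·R1.
R5 ← R5 − 16/5·R1.
R2 ← R2 / (3/4).
R1 ← R1 − 1/2·R2.
R3 ← R3 + 109/20·R2.
R4 ← R4 + 7/4·R2.
R5 ← R5 + 6/5·R2.
R3 ← R3 / (1423/75).
R1 ← R1 + 59/15·R3.
R2 ← R2 − 28/15·R3.
R4 ← R4 + 26/15·R3.
R5 ← R5 − 271/25·R3.
R4 ← R4 / (141647/14230).
R1 ← R1 − 7355/2846·R4.
R2 ← R2 − 2982/1423·R4.
R3 ← R3 − 2497/2846·R4.
R5 ← R5 + 40774/7115·R4.
R5 ← R5 / (16542803/3541175).
R1 ← R1 + 748087/1416470·R5.
R2 ← R2 − 220184/708235·R5.
R3 ← R3 − 50763/128770·R5.
R4 ← R4 − 110012/708235·R5.
Reading off the reduced rows gives x_1 = -2, x_2 = -2, x_3 = -5, x_4 = -2, x_5 = 0.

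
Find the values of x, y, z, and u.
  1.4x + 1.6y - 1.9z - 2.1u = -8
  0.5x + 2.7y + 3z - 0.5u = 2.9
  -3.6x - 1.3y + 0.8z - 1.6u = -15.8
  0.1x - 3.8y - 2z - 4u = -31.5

x = 1, y = 2, z = 0, u = 6

Row-reduce the augmented matrix:
R1 ← R1 / (7/5).
R2 ← R2 − 1/2·R1.
R3 ← R3 + 18/5·R1.
R4 ← R4 − 1/10·R1.
R2 ← R2 / (149/70).
R1 ← R1 − 8/7·R2.
R3 ← R3 − 197/70·R2.
R4 ← R4 + 137/35·R2.
R3 ← R3 / (-26669/2980).
R1 ← R1 + 993/298·R3.
R2 ← R2 − 515/298·R3.
R4 ← R4 − 14603/2980·R3.
R4 ← R4 / (-1974629/266690).
R1 ← R1 − 29209/26669·R4.
R2 ← R2 + 34620/26669·R4.
R3 ← R3 − 21845/26669·R4.
Reading off the reduced rows gives x = 1, y = 2, z = 0, u = 6.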